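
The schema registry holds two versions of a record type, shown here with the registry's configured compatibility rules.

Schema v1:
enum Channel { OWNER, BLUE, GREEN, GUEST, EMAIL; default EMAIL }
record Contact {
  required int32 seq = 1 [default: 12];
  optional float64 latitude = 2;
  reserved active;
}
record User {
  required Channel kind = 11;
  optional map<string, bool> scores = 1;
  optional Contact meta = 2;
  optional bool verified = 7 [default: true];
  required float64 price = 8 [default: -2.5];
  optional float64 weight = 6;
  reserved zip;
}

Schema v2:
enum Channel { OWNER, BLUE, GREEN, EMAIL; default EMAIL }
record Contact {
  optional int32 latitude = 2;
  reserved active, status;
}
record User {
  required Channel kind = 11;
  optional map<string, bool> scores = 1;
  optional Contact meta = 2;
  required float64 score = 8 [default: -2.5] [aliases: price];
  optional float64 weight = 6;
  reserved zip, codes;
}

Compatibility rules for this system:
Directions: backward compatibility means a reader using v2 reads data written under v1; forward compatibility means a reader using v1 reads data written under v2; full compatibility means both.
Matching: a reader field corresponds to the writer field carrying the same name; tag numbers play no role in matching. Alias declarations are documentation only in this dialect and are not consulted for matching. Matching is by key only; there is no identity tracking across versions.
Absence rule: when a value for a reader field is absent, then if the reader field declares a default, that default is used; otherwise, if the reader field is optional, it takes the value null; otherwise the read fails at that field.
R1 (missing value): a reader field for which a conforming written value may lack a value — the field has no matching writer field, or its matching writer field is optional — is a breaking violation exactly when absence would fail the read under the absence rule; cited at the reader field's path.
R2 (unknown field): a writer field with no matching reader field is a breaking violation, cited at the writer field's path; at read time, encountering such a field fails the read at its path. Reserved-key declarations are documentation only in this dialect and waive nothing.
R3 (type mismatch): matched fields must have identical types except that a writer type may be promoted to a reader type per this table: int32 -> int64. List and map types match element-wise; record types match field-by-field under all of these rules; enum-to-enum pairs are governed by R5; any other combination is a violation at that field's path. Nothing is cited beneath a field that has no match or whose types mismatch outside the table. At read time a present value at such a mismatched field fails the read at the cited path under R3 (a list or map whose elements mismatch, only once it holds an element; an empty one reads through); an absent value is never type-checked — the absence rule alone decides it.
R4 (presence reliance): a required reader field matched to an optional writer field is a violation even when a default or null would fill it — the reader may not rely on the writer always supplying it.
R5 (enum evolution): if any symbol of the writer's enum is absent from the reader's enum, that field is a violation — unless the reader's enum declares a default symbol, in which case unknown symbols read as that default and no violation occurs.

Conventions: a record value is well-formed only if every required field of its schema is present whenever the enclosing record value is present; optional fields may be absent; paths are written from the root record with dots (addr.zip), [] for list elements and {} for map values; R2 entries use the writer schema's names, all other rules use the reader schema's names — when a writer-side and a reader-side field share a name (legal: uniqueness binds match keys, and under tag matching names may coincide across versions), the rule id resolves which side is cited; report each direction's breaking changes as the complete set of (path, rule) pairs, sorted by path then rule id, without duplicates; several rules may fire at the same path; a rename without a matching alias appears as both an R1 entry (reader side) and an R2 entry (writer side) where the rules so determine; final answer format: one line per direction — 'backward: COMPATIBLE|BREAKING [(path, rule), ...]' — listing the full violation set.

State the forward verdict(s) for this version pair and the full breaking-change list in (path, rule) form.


the writer's type comes first in each User pair
forward analysis of User with v1 as reader and v2 as writer:
  writer required, Channel -> Channel: reader kind maps from writer kind
  writer optional, map<string, bool> -> map<string, bool>: reader scores maps from writer scores
  writer optional, Contact -> Contact: reader meta maps from writer meta
  no writer field matches reader verified
  no writer field matches reader price
  writer optional, float64 -> float64: reader weight maps from writer weight
  score (writer side), unknown to reader
  no writer field matches reader meta.seq
  writer optional, int32 -> float64: reader meta.latitude maps from writer meta.latitude
  R3 fires at meta.latitude
  R2 fires at score
  => forward: BREAKING (2)
checking off the User differences that do not matter here:
  removed field seq from record Contact -> affects backward compatibility only, which is not asked
  removed field verified from record User -> affects backward compatibility only, which is not asked
  enum Channel (field kind in record User): symbol GUEST removed -> no rule fires on it in User's dialect; the asked verdict holds

forward: BREAKING [(meta.latitude, R3), (score, R2)]


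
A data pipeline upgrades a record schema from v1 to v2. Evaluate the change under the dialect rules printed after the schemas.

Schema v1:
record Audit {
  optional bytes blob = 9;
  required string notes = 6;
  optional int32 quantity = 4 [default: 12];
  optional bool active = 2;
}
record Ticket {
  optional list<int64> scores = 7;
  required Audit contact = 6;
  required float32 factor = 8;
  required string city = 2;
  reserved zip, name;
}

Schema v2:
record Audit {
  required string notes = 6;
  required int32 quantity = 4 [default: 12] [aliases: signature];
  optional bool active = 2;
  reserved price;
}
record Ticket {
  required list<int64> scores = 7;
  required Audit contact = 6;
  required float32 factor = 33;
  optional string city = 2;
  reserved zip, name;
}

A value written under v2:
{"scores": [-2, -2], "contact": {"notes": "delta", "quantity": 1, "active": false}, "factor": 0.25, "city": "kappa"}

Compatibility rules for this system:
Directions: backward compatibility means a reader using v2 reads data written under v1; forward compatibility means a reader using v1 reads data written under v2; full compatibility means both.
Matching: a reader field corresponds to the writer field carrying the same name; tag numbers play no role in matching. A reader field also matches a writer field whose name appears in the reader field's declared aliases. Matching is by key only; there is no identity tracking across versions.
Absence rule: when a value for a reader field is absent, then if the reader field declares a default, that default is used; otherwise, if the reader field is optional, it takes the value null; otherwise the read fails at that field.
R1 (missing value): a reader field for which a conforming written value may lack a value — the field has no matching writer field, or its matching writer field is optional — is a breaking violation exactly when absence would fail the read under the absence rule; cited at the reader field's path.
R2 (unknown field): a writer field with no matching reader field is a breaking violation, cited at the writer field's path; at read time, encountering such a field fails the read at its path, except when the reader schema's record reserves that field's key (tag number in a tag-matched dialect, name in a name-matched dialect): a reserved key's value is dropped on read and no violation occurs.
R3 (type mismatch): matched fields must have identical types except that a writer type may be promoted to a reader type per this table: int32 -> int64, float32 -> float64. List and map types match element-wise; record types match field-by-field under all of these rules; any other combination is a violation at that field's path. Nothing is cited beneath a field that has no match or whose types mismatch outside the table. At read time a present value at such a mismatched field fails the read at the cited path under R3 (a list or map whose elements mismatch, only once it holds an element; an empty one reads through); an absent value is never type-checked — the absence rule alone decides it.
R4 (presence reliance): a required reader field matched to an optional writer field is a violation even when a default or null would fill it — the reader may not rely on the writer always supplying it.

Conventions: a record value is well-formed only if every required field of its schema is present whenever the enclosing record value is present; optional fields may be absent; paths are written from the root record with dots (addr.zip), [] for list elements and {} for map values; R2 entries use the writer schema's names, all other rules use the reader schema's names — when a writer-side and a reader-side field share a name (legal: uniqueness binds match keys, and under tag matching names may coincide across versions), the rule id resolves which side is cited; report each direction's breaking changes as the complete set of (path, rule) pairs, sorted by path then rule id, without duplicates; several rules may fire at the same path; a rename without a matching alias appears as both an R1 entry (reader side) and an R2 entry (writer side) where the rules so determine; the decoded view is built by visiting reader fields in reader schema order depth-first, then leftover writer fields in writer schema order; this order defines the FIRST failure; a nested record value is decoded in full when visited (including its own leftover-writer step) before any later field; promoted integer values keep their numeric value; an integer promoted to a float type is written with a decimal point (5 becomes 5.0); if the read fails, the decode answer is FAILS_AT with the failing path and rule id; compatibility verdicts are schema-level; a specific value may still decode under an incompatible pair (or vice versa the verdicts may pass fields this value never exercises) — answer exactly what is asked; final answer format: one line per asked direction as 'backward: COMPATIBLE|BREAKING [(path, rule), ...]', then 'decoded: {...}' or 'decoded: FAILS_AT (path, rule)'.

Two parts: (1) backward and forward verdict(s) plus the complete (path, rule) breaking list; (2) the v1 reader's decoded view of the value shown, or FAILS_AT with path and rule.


backward: BREAKING [(contact.blob, R2), (contact.quantity, R4), (scores, R1), (scores, R4)]; forward: BREAKING [(city, R1), (city, R4)]; decoded: {"scores": [-2, -2], "contact": {"blob": null, "notes": "delta", "quantity": 1, "active": false}, "factor": 0.25, "city": "kappa"}

the writer's type comes first in each Ticket pair
backward for Ticket (reader v2, writer v1):
  scores: list<int64> -> list<int64>, writer optional; from scores
  contact: Audit -> Audit, writer required; from contact
  factor: float32 -> float32, writer required; from factor
  city: string -> string, writer required; from city
  contact.notes: string -> string, writer required; from contact.notes
  contact.quantity: int32 -> int32, writer optional; from contact.quantity
  contact.active: bool -> bool, writer optional; from contact.active
  leftover writer field: contact.blob
  violation R2 at contact.blob
  violation R4 at contact.quantity
  violation R1 at scores
  violation R4 at scores
  => backward: BREAKING (4)
forward for Ticket (reader v1, writer v2):
  scores: list<int64> -> list<int64>, writer required; from scores
  contact: Audit -> Audit, writer required; from contact
  factor: float32 -> float32, writer required; from factor
  city: string -> string, writer optional; from city
  contact.blob: no writer match
  contact.notes: string -> string, writer required; from contact.notes
  contact.quantity: int32 -> int32, writer required; from contact.quantity
  contact.active: bool -> bool, writer optional; from contact.active
  violation R1 at city
  violation R4 at city
  => forward: BREAKING (2)
decode walk for Ticket under reader schema v1:
  scores := [-2, -2]
  contact.blob := null (not supplied -> null)
  contact.notes := "delta"
  contact.quantity := 1
  contact.active := false
  factor := 0.25
  city := "kappa"
  => decoded: {"scores": [-2, -2], "contact": {"blob": null, "notes": "delta", "quantity": 1, "active": false}, "factor": 0.25, "city": "kappa"}


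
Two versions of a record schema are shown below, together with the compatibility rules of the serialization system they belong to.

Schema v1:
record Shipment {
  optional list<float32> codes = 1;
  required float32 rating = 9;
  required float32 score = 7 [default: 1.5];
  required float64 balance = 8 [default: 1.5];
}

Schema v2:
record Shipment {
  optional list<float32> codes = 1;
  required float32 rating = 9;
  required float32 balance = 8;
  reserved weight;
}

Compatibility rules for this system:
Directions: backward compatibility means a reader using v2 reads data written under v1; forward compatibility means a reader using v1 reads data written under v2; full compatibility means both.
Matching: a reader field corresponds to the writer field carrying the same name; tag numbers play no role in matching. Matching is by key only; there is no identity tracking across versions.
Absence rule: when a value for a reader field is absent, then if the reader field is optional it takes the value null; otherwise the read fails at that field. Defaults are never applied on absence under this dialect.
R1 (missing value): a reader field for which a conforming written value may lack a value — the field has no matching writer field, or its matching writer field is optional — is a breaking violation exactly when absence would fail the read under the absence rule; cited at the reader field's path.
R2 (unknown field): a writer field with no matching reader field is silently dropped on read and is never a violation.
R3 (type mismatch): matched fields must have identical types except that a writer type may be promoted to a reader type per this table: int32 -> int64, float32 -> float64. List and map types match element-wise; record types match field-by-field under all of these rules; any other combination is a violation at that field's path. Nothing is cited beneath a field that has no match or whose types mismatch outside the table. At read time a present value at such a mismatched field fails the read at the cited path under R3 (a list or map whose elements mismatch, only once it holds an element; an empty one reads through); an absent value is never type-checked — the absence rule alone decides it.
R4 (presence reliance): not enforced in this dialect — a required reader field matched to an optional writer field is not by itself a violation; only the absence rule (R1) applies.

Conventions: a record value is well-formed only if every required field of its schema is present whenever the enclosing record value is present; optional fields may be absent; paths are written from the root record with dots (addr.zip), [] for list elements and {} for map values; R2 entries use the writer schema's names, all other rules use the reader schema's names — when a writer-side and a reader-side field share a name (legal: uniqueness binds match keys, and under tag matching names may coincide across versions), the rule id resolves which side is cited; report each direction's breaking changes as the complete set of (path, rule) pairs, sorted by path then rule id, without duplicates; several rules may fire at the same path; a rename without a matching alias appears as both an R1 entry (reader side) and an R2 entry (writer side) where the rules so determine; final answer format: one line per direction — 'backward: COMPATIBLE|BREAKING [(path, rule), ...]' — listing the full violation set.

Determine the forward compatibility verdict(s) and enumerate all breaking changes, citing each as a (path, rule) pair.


forward: BREAKING [(score, R1)]

in Shipment below, arrows point writer -> reader
forward analysis of Shipment with v1 as reader and v2 as writer:
  list<float32> -> list<float32>, writer optional: codes aligns to codes
  float32 -> float32, writer required: rating aligns to rating
  score: no writer match
  float32 -> float64, writer required: balance aligns to balance
  rule R1 violated at score
  => forward verdict for Shipment: BREAKING, 1 violation(s)
checking off the Shipment differences that do not matter here:
  field balance in record Shipment: type float64 changed to float32 (its default is dropped) -> matters only for Shipment's backward compatibility — outside the asked direction


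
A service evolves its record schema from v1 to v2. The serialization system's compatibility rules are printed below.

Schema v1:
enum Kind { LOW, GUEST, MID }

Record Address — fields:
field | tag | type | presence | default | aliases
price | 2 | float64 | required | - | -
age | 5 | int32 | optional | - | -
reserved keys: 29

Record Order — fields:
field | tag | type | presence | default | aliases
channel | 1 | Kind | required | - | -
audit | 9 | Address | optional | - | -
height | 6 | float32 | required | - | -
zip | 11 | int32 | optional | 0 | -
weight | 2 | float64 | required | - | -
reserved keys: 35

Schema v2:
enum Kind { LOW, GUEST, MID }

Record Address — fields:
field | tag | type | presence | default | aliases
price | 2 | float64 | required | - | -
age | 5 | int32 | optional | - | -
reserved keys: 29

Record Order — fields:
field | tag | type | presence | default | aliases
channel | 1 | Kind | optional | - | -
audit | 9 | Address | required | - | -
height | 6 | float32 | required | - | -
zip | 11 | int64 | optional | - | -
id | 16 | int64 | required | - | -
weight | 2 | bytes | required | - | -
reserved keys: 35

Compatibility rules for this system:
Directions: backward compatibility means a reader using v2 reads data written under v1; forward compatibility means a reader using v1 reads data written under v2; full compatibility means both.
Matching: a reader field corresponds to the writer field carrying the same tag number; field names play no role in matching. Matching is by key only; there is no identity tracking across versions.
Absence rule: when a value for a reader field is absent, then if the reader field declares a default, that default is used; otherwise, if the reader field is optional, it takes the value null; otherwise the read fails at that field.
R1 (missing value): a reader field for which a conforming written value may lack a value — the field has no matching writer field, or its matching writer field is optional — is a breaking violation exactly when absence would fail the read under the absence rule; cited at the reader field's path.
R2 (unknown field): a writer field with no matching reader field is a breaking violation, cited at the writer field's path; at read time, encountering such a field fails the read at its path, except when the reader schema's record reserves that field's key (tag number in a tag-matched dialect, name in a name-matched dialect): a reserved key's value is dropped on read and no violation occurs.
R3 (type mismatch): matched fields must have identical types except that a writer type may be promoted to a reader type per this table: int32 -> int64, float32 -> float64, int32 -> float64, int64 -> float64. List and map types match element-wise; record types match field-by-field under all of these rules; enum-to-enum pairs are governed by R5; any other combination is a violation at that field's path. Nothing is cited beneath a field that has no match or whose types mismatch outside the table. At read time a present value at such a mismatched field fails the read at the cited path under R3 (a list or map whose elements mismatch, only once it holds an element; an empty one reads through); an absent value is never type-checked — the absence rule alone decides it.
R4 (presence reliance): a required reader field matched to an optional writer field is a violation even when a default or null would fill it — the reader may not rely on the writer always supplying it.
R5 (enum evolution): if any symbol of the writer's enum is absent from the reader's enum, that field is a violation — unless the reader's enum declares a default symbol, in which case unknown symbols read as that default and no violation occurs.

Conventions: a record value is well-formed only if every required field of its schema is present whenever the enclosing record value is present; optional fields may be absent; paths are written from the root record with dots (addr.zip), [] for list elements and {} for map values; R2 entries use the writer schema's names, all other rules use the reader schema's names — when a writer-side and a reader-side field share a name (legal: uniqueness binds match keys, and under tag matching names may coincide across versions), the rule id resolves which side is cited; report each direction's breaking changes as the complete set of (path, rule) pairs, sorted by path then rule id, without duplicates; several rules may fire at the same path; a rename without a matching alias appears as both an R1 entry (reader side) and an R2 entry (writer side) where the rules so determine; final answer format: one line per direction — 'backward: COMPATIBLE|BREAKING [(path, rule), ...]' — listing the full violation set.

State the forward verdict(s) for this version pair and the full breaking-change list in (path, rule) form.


forward: BREAKING [(channel, R1), (channel, R4), (id, R2), (weight, R3), (zip, R3)]

arrows below run writer -> reader for Order
forward pass over Order, reader schema v1, writer schema v2:
  channel: Kind -> Kind, writer optional; from channel
  audit: Address -> Address, writer required; from audit
  height: float32 -> float32, writer required; from height
  zip: int64 -> int32, writer optional; from zip
  weight: bytes -> float64, writer required; from weight
  id (writer side), unknown to reader
  audit.price: float64 -> float64, writer required; from audit.price
  audit.age: int32 -> int32, writer optional; from audit.age
  violation R1 at channel
  violation R4 at channel
  violation R2 at id
  violation R3 at weight
  violation R3 at zip
  => 5 violation(s): forward is BREAKING for Order
ruling out the remaining Order differences:
  field audit in record Order: optional changed to required -> fires only in the backward direction of Order, which is not asked here


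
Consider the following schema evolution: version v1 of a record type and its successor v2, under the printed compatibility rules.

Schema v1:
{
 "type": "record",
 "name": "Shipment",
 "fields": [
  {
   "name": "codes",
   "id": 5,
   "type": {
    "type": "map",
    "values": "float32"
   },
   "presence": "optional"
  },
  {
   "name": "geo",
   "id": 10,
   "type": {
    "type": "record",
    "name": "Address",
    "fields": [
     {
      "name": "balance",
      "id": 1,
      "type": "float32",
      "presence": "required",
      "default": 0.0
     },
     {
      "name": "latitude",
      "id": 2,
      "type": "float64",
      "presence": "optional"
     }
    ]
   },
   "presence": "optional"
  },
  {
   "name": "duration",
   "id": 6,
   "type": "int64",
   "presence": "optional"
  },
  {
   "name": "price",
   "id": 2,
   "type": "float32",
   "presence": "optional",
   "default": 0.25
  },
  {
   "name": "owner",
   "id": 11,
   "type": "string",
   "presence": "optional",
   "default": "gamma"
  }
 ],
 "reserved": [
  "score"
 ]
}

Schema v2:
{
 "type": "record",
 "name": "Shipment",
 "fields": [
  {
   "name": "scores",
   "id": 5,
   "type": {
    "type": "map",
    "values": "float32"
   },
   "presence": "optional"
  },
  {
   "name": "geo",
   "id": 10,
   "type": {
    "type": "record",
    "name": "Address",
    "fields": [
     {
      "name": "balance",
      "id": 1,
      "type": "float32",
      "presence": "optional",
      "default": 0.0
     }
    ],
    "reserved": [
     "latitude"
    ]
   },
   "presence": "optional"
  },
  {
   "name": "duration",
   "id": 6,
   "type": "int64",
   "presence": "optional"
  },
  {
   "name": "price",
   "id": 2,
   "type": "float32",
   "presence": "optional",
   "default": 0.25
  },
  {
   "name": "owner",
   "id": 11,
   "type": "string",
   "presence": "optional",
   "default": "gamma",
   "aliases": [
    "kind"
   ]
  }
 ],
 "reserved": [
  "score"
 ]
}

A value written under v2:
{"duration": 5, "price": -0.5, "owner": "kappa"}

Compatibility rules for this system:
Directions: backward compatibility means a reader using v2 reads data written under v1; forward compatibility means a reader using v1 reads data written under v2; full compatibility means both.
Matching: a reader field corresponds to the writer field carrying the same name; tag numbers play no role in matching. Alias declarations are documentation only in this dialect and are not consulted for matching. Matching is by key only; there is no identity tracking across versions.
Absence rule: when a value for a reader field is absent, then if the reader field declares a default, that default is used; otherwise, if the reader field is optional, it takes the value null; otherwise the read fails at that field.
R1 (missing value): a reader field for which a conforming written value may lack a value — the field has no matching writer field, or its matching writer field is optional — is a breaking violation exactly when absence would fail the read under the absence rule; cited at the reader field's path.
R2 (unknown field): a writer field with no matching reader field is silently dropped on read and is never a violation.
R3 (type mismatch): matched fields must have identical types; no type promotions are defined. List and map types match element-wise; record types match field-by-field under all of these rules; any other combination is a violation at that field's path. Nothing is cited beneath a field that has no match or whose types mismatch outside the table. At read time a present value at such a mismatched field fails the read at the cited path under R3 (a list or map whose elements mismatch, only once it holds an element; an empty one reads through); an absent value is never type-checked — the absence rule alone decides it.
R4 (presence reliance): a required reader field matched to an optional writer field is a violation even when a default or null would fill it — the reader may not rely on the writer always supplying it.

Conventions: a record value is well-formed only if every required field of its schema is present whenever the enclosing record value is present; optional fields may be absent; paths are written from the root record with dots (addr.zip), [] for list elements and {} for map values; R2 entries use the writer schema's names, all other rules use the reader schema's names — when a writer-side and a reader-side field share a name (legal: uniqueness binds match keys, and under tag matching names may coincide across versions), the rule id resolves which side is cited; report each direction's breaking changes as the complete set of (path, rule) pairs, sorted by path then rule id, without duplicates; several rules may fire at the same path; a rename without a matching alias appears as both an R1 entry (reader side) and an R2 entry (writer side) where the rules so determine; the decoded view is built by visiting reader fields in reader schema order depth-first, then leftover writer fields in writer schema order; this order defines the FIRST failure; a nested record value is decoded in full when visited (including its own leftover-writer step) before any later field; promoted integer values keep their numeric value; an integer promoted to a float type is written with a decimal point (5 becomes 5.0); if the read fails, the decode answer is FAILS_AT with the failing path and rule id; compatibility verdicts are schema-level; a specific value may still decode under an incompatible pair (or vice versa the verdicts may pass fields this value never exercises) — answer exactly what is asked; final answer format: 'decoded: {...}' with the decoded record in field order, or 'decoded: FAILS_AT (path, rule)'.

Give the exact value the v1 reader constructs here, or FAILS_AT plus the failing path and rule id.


decoded: {"codes": null, "geo": null, "duration": 5, "price": -0.5, "owner": "kappa"}

each type pair in Shipment: writer, then reader
decode (reader v1):
  codes := null (not supplied -> null)
  geo := null (not supplied -> null)
  duration := 5
  price := -0.5
  owner := "kappa"
  => decoded: {"codes": null, "geo": null, "duration": 5, "price": -0.5, "owner": "kappa"}
the rest of the Shipment diff is inert for this question:
  field balance in record Address: required changed to optional -> shifts the Shipment verdicts, not this decode
  removed field latitude from record Address (its key "latitude" joins the reserved list) -> inert under this dialect — no rule fires on Shipment and the result does not move
  renamed field codes to scores in record Shipment -> inert under this dialect — no rule fires on Shipment and the result does not move


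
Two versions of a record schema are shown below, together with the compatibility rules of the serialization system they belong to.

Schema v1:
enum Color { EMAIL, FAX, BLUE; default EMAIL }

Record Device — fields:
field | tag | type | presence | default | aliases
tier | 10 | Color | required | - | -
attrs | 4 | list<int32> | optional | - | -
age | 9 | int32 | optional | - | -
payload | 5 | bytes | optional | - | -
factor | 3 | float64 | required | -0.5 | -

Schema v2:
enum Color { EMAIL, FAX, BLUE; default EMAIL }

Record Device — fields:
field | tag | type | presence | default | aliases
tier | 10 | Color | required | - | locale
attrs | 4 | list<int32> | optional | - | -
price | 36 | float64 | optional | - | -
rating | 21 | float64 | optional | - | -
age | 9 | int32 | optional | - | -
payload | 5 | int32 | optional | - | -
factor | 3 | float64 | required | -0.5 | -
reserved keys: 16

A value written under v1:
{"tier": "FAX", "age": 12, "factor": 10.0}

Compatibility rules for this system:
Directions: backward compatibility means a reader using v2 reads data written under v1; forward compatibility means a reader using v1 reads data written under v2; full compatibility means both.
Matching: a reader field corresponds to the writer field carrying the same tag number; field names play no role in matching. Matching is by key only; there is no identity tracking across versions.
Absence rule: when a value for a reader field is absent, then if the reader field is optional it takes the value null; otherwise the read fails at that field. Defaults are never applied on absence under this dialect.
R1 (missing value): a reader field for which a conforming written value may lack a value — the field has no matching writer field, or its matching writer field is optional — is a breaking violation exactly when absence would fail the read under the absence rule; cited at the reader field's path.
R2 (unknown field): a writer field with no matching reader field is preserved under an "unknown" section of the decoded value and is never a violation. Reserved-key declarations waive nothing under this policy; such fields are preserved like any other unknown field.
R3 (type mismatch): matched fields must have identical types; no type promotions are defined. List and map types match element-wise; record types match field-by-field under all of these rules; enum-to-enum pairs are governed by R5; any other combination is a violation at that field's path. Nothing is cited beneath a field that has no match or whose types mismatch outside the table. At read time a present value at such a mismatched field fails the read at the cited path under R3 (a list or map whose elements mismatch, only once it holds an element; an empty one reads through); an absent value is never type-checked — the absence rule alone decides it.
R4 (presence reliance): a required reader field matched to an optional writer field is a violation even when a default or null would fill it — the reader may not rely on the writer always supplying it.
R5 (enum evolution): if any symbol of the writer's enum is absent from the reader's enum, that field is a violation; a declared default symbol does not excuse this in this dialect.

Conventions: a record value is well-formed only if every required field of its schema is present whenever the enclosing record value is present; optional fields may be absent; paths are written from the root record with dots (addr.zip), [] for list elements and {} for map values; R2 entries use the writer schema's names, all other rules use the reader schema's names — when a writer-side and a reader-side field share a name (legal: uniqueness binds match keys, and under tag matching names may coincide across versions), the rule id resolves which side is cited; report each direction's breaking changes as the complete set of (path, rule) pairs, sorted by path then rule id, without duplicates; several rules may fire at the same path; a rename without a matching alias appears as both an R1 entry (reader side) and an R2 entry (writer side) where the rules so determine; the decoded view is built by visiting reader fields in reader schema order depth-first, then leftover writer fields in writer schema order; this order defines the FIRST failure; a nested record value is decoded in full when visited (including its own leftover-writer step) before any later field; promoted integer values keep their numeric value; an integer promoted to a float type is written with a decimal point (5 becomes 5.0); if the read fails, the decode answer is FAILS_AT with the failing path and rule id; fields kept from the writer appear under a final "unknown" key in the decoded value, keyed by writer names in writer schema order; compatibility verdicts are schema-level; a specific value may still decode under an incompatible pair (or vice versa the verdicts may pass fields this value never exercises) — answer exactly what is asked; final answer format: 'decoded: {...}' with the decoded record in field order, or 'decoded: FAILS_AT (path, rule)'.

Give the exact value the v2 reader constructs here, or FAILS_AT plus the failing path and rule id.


the writer's type comes first in each Device pair
decode (reader v2):
  tier := "FAX"
  attrs := null (not supplied -> null)
  price := null (not supplied -> null)
  rating := null (not supplied -> null)
  age := 12
  payload := null (not supplied -> null)
  factor := 10.0
  => decoded: {"tier": "FAX", "attrs": null, "price": null, "rating": null, "age": 12, "payload": null, "factor": 10.0}
the rest of the Device diff is inert for this question:
  field payload in record Device: type bytes changed to int32 -> shifts the Device verdicts, not this decode

decoded: {"tier": "FAX", "attrs": null, "price": null, "rating": null, "age": 12, "payload": null, "factor": 10.0}


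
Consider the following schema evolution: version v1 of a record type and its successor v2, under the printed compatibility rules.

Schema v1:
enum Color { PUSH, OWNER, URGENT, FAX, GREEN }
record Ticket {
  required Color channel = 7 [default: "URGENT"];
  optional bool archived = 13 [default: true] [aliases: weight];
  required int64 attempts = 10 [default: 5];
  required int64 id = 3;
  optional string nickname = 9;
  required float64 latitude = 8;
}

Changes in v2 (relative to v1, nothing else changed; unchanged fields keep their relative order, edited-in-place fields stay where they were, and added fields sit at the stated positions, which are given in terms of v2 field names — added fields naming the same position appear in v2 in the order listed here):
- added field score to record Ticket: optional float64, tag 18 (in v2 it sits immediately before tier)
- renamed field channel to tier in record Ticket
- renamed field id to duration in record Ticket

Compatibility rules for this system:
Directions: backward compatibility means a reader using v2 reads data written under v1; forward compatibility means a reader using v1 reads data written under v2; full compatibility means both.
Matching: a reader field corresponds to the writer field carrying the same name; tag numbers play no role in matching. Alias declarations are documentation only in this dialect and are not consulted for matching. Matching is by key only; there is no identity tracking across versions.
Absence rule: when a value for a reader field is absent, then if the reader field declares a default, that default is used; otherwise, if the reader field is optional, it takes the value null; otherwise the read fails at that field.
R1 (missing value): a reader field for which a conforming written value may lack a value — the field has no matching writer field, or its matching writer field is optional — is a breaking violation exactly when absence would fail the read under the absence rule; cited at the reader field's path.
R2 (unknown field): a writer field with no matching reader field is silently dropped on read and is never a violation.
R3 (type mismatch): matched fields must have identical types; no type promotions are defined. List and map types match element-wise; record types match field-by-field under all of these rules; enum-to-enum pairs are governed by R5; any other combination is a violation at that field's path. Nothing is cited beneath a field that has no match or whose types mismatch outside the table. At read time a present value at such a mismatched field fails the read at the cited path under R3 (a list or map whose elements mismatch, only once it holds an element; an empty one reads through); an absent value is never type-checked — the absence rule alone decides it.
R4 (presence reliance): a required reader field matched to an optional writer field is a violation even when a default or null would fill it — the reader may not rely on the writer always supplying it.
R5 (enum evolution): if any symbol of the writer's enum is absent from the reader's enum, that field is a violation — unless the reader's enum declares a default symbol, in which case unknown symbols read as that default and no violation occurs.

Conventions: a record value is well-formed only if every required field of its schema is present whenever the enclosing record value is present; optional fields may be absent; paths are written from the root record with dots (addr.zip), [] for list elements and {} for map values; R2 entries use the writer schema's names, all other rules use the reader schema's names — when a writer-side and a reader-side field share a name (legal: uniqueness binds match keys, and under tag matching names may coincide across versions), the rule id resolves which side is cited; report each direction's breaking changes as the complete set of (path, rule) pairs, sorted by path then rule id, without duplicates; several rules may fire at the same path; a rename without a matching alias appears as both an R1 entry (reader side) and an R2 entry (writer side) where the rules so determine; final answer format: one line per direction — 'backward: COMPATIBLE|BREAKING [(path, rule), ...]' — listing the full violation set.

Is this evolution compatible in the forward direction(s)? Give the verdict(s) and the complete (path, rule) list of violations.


arrows below run writer -> reader for Ticket
forward analysis of Ticket with v1 as reader and v2 as writer:
  no writer field matches reader channel
  archived: paired with writer archived (bool -> bool; writer optional)
  attempts: paired with writer attempts (int64 -> int64; writer required)
  no writer field matches reader id
  nickname: paired with writer nickname (string -> string; writer optional)
  latitude: paired with writer latitude (float64 -> float64; writer required)
  writer score: unknown to reader
  writer tier: unknown to reader
  writer duration: unknown to reader
  breaking: (id, R1)
  => 1 violation(s): forward is BREAKING for Ticket
diffs on Ticket not affecting the asked answer:
  added field score to record Ticket: optional float64, tag 18 (in v2 it sits immediately before tier) -> fires no rule on Ticket, leaving the asked answer as it is
  renamed field channel to tier in record Ticket -> fires no rule on Ticket, leaving the asked answer as it is

forward: BREAKING [(id, R1)]
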